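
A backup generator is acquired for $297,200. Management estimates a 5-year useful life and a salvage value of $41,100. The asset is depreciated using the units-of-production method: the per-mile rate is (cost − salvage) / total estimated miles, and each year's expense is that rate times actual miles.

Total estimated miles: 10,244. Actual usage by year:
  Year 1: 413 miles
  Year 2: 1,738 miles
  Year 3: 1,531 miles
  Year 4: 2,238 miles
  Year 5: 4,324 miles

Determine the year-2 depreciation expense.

Depreciable base = $297,200 − $41,100 = $256,100.
Rate = $256,100 / 10,244 miles = $25 per mile.
Year 1: 413 × $25 = $10,325. Book value $286,875.
Year 2: 1,738 × $25 = $43,450. Book value $243,425.

$43,450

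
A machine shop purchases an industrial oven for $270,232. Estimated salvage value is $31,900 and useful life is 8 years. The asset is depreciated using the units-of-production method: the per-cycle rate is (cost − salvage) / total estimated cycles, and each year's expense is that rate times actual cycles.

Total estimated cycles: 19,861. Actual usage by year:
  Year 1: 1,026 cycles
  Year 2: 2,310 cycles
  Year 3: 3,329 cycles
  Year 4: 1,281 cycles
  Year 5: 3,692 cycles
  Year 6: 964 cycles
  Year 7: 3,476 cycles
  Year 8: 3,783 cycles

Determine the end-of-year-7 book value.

$77,296

Depreciable base = $270,232 − $31,900 = $238,332.
Rate = $238,332 / 19,861 cycles = $12 per cycle.
Year 1: 1,026 × $12 = $12,312. Book value $257,920.
Year 2: 2,310 × $12 = $27,720. Book value $230,200.
Year 3: 3,329 × $12 = $39,948. Book value $190,252.
Year 4: 1,281 × $12 = $15,372. Book value $174,880.
Year 5: 3,692 × $12 = $44,304. Book value $130,576.
Year 6: 964 × $12 = $11,568. Book value $119,008.
Year 7: 3,476 × $12 = $41,712. Book value $77,296.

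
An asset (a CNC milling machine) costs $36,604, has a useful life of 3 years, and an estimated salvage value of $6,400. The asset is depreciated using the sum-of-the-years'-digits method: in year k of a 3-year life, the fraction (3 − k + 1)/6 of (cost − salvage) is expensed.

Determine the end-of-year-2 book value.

Depreciable base = $36,604 − $6,400 = $30,204.
Sum of the years' digits = 3+2+1 = 6.
Year 1: $30,204 × 3/6 = $15,102. Book value $21,502.
Year 2: $30,204 × 2/6 = $10,068. Book value $11,434.

$11,434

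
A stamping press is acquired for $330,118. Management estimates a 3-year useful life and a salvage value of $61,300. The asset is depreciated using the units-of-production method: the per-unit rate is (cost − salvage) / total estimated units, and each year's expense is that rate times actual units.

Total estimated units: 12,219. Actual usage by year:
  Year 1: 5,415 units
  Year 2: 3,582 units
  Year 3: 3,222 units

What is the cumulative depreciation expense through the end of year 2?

$197,934

Depreciable base = $330,118 − $61,300 = $268,818.
Rate = $268,818 / 12,219 units = $22 per unit.
Year 1: 5,415 × $22 = $119,130. Book value $210,988.
Year 2: 3,582 × $22 = $78,804. Book value $132,184.
Accumulated through year 2 = $330,118 − $132,184 = $197,934.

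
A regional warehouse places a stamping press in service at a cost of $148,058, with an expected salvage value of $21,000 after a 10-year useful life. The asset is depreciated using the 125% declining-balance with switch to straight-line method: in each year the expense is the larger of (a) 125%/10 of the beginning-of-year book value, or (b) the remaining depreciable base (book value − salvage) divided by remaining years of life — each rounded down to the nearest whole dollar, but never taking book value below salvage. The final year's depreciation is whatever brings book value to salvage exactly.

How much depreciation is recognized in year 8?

$10,965

Depreciable base = $148,058 − $21,000 = $127,058.
Year 1: DB = ⌊$148,058 × 125%/10⌋ = $18,507; SL = ⌊$127,058/10⌋ = $12,705 → take DB $18,507. Book value $129,551.
Year 2: DB = ⌊$129,551 × 125%/10⌋ = $16,193; SL = ⌊$108,551/9⌋ = $12,061 → take DB $16,193. Book value $113,358.
Year 3: DB = ⌊$113,358 × 125%/10⌋ = $14,169; SL = ⌊$92,358/8⌋ = $11,544 → take DB $14,169. Book value $99,189.
Year 4: DB = ⌊$99,189 × 125%/10⌋ = $12,398; SL = ⌊$78,189/7⌋ = $11,169 → take DB $12,398. Book value $86,791.
Year 5: DB = ⌊$86,791 × 125%/10⌋ = $10,848; SL = ⌊$65,791/6⌋ = $10,965 → take SL $10,965. Book value $75,826.
Year 6: DB = ⌊$75,826 × 125%/10⌋ = $9,478; SL = ⌊$54,826/5⌋ = $10,965 → take SL $10,965. Book value $64,861.
Year 7: DB = ⌊$64,861 × 125%/10⌋ = $8,107; SL = ⌊$43,861/4⌋ = $10,965 → take SL $10,965. Book value $53,896.
Year 8: DB = ⌊$53,896 × 125%/10⌋ = $6,737; SL = ⌊$32,896/3⌋ = $10,965 → take SL $10,965. Book value $42,931.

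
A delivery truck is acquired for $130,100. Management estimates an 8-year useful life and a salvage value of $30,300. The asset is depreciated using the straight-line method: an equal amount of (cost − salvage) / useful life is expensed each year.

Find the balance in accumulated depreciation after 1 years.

Depreciable base = $130,100 − $30,300 = $99,800.
Annual expense = $99,800 / 8 = $12,475.
End of year 1: book value $117,625.
Accumulated through year 1 = $130,100 − $117,625 = $12,475.

$12,475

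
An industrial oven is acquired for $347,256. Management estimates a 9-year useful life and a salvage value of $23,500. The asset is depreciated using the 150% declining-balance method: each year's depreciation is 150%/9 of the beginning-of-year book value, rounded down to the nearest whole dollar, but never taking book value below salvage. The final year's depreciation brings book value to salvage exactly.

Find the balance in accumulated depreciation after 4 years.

$179,790

Depreciable base = $347,256 − $23,500 = $323,756.
Year 1: ⌊$347,256 × 150%/9⌋ = $57,876. Book value $289,380.
Year 2: ⌊$289,380 × 150%/9⌋ = $48,230. Book value $241,150.
Year 3: ⌊$241,150 × 150%/9⌋ = $40,191. Book value $200,959.
Year 4: ⌊$200,959 × 150%/9⌋ = $33,493. Book value $167,466.
Accumulated through year 4 = $347,256 − $167,466 = $179,790.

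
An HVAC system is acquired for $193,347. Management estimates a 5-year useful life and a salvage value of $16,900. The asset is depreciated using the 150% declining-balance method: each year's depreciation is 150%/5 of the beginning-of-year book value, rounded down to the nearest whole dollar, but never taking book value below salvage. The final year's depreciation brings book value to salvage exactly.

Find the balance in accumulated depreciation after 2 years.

$98,606

Depreciable base = $193,347 − $16,900 = $176,447.
Year 1: ⌊$193,347 × 150%/5⌋ = $58,004. Book value $135,343.
Year 2: ⌊$135,343 × 150%/5⌋ = $40,602. Book value $94,741.
Accumulated through year 2 = $193,347 − $94,741 = $98,606.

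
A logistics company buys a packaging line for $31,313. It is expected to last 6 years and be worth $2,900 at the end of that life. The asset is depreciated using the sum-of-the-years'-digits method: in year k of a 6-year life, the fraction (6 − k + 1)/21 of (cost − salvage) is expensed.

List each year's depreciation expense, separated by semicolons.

Depreciable base = $31,313 − $2,900 = $28,413.
Sum of the years' digits = 6+5+4+3+2+1 = 21.
Year 1: $28,413 × 6/21 = $8,118. Book value $23,195.
Year 2: $28,413 × 5/21 = $6,765. Book value $16,430.
Year 3: $28,413 × 4/21 = $5,412. Book value $11,018.
Year 4: $28,413 × 3/21 = $4,059. Book value $6,959.
Year 5: $28,413 × 2/21 = $2,706. Book value $4,253.
Year 6: $28,413 × 1/21 = $1,353. Book value $2,900.

$8,118; $6,765; $5,412; $4,059; $2,706; $1,353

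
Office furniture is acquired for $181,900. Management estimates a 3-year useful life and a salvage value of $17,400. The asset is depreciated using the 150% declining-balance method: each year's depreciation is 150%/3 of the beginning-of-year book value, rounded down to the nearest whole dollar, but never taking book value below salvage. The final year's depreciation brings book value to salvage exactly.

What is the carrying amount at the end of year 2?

Depreciable base = $181,900 − $17,400 = $164,500.
Year 1: ⌊$181,900 × 150%/3⌋ = $90,950. Book value $90,950.
Year 2: ⌊$90,950 × 150%/3⌋ = $45,475. Book value $45,475.

$45,475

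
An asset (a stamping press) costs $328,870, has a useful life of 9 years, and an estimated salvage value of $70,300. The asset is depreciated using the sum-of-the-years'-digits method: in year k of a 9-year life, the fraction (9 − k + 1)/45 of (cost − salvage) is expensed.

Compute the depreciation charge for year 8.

$11,492

Depreciable base = $328,870 − $70,300 = $258,570.
Sum of the years' digits = 9+8+7+6+5+4+3+2+1 = 45.
Year 1: $258,570 × 9/45 = $51,714. Book value $277,156.
Year 2: $258,570 × 8/45 = $45,968. Book value $231,188.
Year 3: $258,570 × 7/45 = $40,222. Book value $190,966.
Year 4: $258,570 × 6/45 = $34,476. Book value $156,490.
Year 5: $258,570 × 5/45 = $28,730. Book value $127,760.
Year 6: $258,570 × 4/45 = $22,984. Book value $104,776.
Year 7: $258,570 × 3/45 = $17,238. Book value $87,538.
Year 8: $258,570 × 2/45 = $11,492. Book value $76,046.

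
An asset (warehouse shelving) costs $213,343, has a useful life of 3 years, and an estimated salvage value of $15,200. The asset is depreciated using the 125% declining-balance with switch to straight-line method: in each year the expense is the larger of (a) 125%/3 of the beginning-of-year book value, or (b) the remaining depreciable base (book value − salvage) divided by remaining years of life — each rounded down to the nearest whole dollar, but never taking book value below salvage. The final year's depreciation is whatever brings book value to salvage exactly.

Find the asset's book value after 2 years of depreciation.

Depreciable base = $213,343 − $15,200 = $198,143.
Year 1: DB = ⌊$213,343 × 125%/3⌋ = $88,892; SL = ⌊$198,143/3⌋ = $66,047 → take DB $88,892. Book value $124,451.
Year 2: DB = ⌊$124,451 × 125%/3⌋ = $51,854; SL = ⌊$109,251/2⌋ = $54,625 → take SL $54,625. Book value $69,826.

$69,826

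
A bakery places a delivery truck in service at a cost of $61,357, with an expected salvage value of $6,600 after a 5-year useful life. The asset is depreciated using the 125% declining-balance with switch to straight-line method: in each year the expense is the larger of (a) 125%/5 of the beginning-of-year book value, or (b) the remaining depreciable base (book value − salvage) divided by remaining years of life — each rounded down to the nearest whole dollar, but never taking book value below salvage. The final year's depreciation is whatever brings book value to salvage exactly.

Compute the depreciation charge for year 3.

Depreciable base = $61,357 − $6,600 = $54,757.
Year 1: DB = ⌊$61,357 × 125%/5⌋ = $15,339; SL = ⌊$54,757/5⌋ = $10,951 → take DB $15,339. Book value $46,018.
Year 2: DB = ⌊$46,018 × 125%/5⌋ = $11,504; SL = ⌊$39,418/4⌋ = $9,854 → take DB $11,504. Book value $34,514.
Year 3: DB = ⌊$34,514 × 125%/5⌋ = $8,628; SL = ⌊$27,914/3⌋ = $9,304 → take SL $9,304. Book value $25,210.

$9,304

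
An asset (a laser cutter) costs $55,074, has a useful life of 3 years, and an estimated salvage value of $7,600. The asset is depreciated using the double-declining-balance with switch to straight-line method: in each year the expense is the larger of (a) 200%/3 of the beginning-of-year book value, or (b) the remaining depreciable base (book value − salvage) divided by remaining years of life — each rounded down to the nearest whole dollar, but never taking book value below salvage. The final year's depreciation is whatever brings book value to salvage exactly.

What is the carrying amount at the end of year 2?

$7,600

Depreciable base = $55,074 − $7,600 = $47,474.
Year 1: DB = ⌊$55,074 × 200%/3⌋ = $36,716; SL = ⌊$47,474/3⌋ = $15,824 → take DB $36,716. Book value $18,358.
Year 2: DB = ⌊$18,358 × 200%/3⌋ = $12,238; SL = ⌊$10,758/2⌋ = $5,379 → take DB $12,238, capped at $10,758. Book value $7,600.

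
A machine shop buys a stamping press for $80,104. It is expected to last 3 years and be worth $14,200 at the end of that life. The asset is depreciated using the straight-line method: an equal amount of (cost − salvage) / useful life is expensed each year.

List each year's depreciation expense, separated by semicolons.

$21,968; $21,968; $21,968

Depreciable base = $80,104 − $14,200 = $65,904.
Annual expense = $65,904 / 3 = $21,968.
End of year 1: book value $58,136.
End of year 2: book value $36,168.
End of year 3: book value $14,200.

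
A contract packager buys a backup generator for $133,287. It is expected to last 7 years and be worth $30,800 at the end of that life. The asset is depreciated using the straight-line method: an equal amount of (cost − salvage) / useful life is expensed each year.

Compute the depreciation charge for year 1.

Depreciable base = $133,287 − $30,800 = $102,487.
Annual expense = $102,487 / 7 = $14,641.

$14,641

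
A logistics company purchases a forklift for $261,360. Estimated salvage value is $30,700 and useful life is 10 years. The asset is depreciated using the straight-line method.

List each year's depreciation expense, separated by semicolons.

Depreciable base = $261,360 − $30,700 = $230,660.
Annual expense = $230,660 / 10 = $23,066.
End of year 1: book value $238,294.
End of year 2: book value $215,228.
End of year 3: book value $192,162.
End of year 4: book value $169,096.
End of year 5: book value $146,030.
End of year 6: book value $122,964.
End of year 7: book value $99,898.
End of year 8: book value $76,832.
End of year 9: book value $53,766.
End of year 10: book value $30,700.

$23,066; $23,066; $23,066; $23,066; $23,066; $23,066; $23,066; $23,066; $23,066; $23,066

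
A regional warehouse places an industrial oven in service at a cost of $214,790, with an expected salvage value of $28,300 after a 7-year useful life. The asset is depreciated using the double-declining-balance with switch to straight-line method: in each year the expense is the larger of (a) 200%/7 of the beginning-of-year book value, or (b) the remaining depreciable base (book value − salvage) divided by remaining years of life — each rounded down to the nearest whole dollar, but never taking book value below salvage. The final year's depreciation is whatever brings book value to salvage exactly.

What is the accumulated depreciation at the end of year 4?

$158,877

Depreciable base = $214,790 − $28,300 = $186,490.
Year 1: DB = ⌊$214,790 × 200%/7⌋ = $61,368; SL = ⌊$186,490/7⌋ = $26,641 → take DB $61,368. Book value $153,422.
Year 2: DB = ⌊$153,422 × 200%/7⌋ = $43,834; SL = ⌊$125,122/6⌋ = $20,853 → take DB $43,834. Book value $109,588.
Year 3: DB = ⌊$109,588 × 200%/7⌋ = $31,310; SL = ⌊$81,288/5⌋ = $16,257 → take DB $31,310. Book value $78,278.
Year 4: DB = ⌊$78,278 × 200%/7⌋ = $22,365; SL = ⌊$49,978/4⌋ = $12,494 → take DB $22,365. Book value $55,913.
Accumulated through year 4 = $214,790 − $55,913 = $158,877.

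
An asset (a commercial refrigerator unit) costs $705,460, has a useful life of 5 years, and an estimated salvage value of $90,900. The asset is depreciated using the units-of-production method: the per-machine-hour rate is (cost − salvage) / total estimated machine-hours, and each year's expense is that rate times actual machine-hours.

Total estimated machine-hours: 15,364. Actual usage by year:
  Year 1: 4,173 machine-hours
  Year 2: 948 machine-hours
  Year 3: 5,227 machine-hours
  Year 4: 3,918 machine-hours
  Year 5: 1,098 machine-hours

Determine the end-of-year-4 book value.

Depreciable base = $705,460 − $90,900 = $614,560.
Rate = $614,560 / 15,364 machine-hours = $40 per machine-hour.
Year 1: 4,173 × $40 = $166,920. Book value $538,540.
Year 2: 948 × $40 = $37,920. Book value $500,620.
Year 3: 5,227 × $40 = $209,080. Book value $291,540.
Year 4: 3,918 × $40 = $156,720. Book value $134,820.

$134,820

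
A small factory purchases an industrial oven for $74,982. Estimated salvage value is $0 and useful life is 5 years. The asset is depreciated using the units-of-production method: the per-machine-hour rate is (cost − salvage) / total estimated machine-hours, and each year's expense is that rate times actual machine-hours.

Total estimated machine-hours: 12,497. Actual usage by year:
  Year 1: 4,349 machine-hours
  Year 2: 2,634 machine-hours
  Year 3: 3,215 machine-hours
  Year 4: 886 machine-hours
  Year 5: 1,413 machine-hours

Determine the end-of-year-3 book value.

Depreciable base = $74,982 − $0 = $74,982.
Rate = $74,982 / 12,497 machine-hours = $6 per machine-hour.
Year 1: 4,349 × $6 = $26,094. Book value $48,888.
Year 2: 2,634 × $6 = $15,804. Book value $33,084.
Year 3: 3,215 × $6 = $19,290. Book value $13,794.

$13,794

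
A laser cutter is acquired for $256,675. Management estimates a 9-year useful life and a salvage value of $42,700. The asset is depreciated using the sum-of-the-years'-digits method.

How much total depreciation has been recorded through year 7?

$199,710

Depreciable base = $256,675 − $42,700 = $213,975.
Sum of the years' digits = 9+8+7+6+5+4+3+2+1 = 45.
Year 1: $213,975 × 9/45 = $42,795. Book value $213,880.
Year 2: $213,975 × 8/45 = $38,040. Book value $175,840.
Year 3: $213,975 × 7/45 = $33,285. Book value $142,555.
Year 4: $213,975 × 6/45 = $28,530. Book value $114,025.
Year 5: $213,975 × 5/45 = $23,775. Book value $90,250.
Year 6: $213,975 × 4/45 = $19,020. Book value $71,230.
Year 7: $213,975 × 3/45 = $14,265. Book value $56,965.
Accumulated through year 7 = $256,675 − $56,965 = $199,710.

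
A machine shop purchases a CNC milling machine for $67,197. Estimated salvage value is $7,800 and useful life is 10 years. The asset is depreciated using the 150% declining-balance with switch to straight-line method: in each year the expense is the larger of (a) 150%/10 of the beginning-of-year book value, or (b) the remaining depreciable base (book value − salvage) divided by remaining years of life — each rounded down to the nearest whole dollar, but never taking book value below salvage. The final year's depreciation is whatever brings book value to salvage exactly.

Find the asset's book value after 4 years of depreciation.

$35,079

Depreciable base = $67,197 − $7,800 = $59,397.
Year 1: DB = ⌊$67,197 × 150%/10⌋ = $10,079; SL = ⌊$59,397/10⌋ = $5,939 → take DB $10,079. Book value $57,118.
Year 2: DB = ⌊$57,118 × 150%/10⌋ = $8,567; SL = ⌊$49,318/9⌋ = $5,479 → take DB $8,567. Book value $48,551.
Year 3: DB = ⌊$48,551 × 150%/10⌋ = $7,282; SL = ⌊$40,751/8⌋ = $5,093 → take DB $7,282. Book value $41,269.
Year 4: DB = ⌊$41,269 × 150%/10⌋ = $6,190; SL = ⌊$33,469/7⌋ = $4,781 → take DB $6,190. Book value $35,079.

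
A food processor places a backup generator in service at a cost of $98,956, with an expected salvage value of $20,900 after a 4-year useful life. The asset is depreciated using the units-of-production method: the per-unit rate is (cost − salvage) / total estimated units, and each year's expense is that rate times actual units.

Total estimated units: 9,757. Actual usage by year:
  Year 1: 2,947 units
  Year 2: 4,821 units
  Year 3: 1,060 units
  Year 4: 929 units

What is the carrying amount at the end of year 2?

Depreciable base = $98,956 − $20,900 = $78,056.
Rate = $78,056 / 9,757 units = $8 per unit.
Year 1: 2,947 × $8 = $23,576. Book value $75,380.
Year 2: 4,821 × $8 = $38,568. Book value $36,812.

$36,812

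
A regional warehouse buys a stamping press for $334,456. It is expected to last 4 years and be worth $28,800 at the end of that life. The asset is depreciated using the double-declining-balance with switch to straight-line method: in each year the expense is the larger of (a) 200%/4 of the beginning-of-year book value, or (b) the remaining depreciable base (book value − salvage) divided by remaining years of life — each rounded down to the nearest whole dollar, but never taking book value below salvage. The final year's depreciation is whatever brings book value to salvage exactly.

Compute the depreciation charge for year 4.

$13,007

Depreciable base = $334,456 − $28,800 = $305,656.
Year 1: DB = ⌊$334,456 × 200%/4⌋ = $167,228; SL = ⌊$305,656/4⌋ = $76,414 → take DB $167,228. Book value $167,228.
Year 2: DB = ⌊$167,228 × 200%/4⌋ = $83,614; SL = ⌊$138,428/3⌋ = $46,142 → take DB $83,614. Book value $83,614.
Year 3: DB = ⌊$83,614 × 200%/4⌋ = $41,807; SL = ⌊$54,814/2⌋ = $27,407 → take DB $41,807. Book value $41,807.
Year 4 (final): $41,807 − $28,800 = $13,007. Book value $28,800.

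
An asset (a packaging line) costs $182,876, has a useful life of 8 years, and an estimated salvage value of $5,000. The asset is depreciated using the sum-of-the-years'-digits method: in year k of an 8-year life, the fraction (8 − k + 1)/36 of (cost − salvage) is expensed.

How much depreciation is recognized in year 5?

Depreciable base = $182,876 − $5,000 = $177,876.
Sum of the years' digits = 8+7+6+5+4+3+2+1 = 36.
Year 1: $177,876 × 8/36 = $39,528. Book value $143,348.
Year 2: $177,876 × 7/36 = $34,587. Book value $108,761.
Year 3: $177,876 × 6/36 = $29,646. Book value $79,115.
Year 4: $177,876 × 5/36 = $24,705. Book value $54,410.
Year 5: $177,876 × 4/36 = $19,764. Book value $34,646.

$19,764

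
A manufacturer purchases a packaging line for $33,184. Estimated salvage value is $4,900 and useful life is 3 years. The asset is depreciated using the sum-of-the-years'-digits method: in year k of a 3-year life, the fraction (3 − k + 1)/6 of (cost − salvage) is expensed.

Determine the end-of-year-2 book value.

Depreciable base = $33,184 − $4,900 = $28,284.
Sum of the years' digits = 3+2+1 = 6.
Year 1: $28,284 × 3/6 = $14,142. Book value $19,042.
Year 2: $28,284 × 2/6 = $9,428. Book value $9,614.

$9,614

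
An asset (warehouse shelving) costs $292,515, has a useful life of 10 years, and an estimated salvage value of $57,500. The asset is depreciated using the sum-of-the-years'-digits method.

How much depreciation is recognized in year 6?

Depreciable base = $292,515 − $57,500 = $235,015.
Sum of the years' digits = 10+9+8+7+6+5+4+3+2+1 = 55.
Year 1: $235,015 × 10/55 = $42,730. Book value $249,785.
Year 2: $235,015 × 9/55 = $38,457. Book value $211,328.
Year 3: $235,015 × 8/55 = $34,184. Book value $177,144.
Year 4: $235,015 × 7/55 = $29,911. Book value $147,233.
Year 5: $235,015 × 6/55 = $25,638. Book value $121,595.
Year 6: $235,015 × 5/55 = $21,365. Book value $100,230.

$21,365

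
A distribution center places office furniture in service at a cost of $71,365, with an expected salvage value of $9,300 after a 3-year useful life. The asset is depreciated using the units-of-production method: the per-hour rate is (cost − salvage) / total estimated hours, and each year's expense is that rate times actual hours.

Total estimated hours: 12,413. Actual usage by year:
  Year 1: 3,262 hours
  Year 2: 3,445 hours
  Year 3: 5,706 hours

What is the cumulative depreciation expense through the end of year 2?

$33,535

Depreciable base = $71,365 − $9,300 = $62,065.
Rate = $62,065 / 12,413 hours = $5 per hour.
Year 1: 3,262 × $5 = $16,310. Book value $55,055.
Year 2: 3,445 × $5 = $17,225. Book value $37,830.
Accumulated through year 2 = $71,365 − $37,830 = $33,535.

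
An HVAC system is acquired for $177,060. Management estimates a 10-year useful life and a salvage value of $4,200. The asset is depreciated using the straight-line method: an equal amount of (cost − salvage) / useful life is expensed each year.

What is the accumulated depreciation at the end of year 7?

$121,002

Depreciable base = $177,060 − $4,200 = $172,860.
Annual expense = $172,860 / 10 = $17,286.
End of year 1: book value $159,774.
End of year 2: book value $142,488.
End of year 3: book value $125,202.
End of year 4: book value $107,916.
End of year 5: book value $90,630.
End of year 6: book value $73,344.
End of year 7: book value $56,058.
Accumulated through year 7 = $177,060 − $56,058 = $121,002.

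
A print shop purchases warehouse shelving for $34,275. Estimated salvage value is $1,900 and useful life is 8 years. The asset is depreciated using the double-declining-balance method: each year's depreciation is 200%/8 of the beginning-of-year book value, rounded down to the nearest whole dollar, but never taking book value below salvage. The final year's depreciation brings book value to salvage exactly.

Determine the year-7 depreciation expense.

Depreciable base = $34,275 − $1,900 = $32,375.
Year 1: ⌊$34,275 × 200%/8⌋ = $8,568. Book value $25,707.
Year 2: ⌊$25,707 × 200%/8⌋ = $6,426. Book value $19,281.
Year 3: ⌊$19,281 × 200%/8⌋ = $4,820. Book value $14,461.
Year 4: ⌊$14,461 × 200%/8⌋ = $3,615. Book value $10,846.
Year 5: ⌊$10,846 × 200%/8⌋ = $2,711. Book value $8,135.
Year 6: ⌊$8,135 × 200%/8⌋ = $2,033. Book value $6,102.
Year 7: ⌊$6,102 × 200%/8⌋ = $1,525. Book value $4,577.

$1,525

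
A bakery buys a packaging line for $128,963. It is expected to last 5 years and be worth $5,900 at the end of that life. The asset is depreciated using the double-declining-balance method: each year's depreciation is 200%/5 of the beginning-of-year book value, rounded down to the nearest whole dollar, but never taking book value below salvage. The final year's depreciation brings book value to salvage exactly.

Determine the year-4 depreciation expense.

$11,142

Depreciable base = $128,963 − $5,900 = $123,063.
Year 1: ⌊$128,963 × 200%/5⌋ = $51,585. Book value $77,378.
Year 2: ⌊$77,378 × 200%/5⌋ = $30,951. Book value $46,427.
Year 3: ⌊$46,427 × 200%/5⌋ = $18,570. Book value $27,857.
Year 4: ⌊$27,857 × 200%/5⌋ = $11,142. Book value $16,715.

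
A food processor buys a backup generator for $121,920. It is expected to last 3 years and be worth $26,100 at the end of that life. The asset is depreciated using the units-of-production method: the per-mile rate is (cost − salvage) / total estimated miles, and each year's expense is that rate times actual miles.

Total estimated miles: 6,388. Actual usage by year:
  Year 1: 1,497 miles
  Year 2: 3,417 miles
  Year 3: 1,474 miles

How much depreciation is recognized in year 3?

Depreciable base = $121,920 − $26,100 = $95,820.
Rate = $95,820 / 6,388 miles = $15 per mile.
Year 1: 1,497 × $15 = $22,455. Book value $99,465.
Year 2: 3,417 × $15 = $51,255. Book value $48,210.
Year 3: 1,474 × $15 = $22,110. Book value $26,100.

$22,110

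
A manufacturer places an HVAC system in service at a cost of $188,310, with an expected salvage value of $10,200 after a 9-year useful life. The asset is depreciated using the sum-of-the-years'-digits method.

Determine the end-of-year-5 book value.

Depreciable base = $188,310 − $10,200 = $178,110.
Sum of the years' digits = 9+8+7+6+5+4+3+2+1 = 45.
Year 1: $178,110 × 9/45 = $35,622. Book value $152,688.
Year 2: $178,110 × 8/45 = $31,664. Book value $121,024.
Year 3: $178,110 × 7/45 = $27,706. Book value $93,318.
Year 4: $178,110 × 6/45 = $23,748. Book value $69,570.
Year 5: $178,110 × 5/45 = $19,790. Book value $49,780.

$49,780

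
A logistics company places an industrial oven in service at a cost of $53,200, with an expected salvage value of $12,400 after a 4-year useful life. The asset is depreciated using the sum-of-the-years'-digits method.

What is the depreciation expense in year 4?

Depreciable base = $53,200 − $12,400 = $40,800.
Sum of the years' digits = 4+3+2+1 = 10.
Year 1: $40,800 × 4/10 = $16,320. Book value $36,880.
Year 2: $40,800 × 3/10 = $12,240. Book value $24,640.
Year 3: $40,800 × 2/10 = $8,160. Book value $16,480.
Year 4: $40,800 × 1/10 = $4,080. Book value $12,400.

$4,080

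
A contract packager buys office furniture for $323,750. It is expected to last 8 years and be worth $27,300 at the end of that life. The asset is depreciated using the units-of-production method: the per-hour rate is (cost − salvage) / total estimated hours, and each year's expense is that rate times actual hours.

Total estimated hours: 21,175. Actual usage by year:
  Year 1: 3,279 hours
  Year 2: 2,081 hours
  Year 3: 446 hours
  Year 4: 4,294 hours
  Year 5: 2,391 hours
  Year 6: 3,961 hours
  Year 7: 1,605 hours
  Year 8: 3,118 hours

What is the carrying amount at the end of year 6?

Depreciable base = $323,750 − $27,300 = $296,450.
Rate = $296,450 / 21,175 hours = $14 per hour.
Year 1: 3,279 × $14 = $45,906. Book value $277,844.
Year 2: 2,081 × $14 = $29,134. Book value $248,710.
Year 3: 446 × $14 = $6,244. Book value $242,466.
Year 4: 4,294 × $14 = $60,116. Book value $182,350.
Year 5: 2,391 × $14 = $33,474. Book value $148,876.
Year 6: 3,961 × $14 = $55,454. Book value $93,422.

$93,422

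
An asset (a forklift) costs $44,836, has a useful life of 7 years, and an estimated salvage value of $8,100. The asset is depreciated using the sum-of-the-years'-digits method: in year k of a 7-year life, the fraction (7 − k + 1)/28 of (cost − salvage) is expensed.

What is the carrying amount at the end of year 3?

$21,220

Depreciable base = $44,836 − $8,100 = $36,736.
Sum of the years' digits = 7+6+5+4+3+2+1 = 28.
Year 1: $36,736 × 7/28 = $9,184. Book value $35,652.
Year 2: $36,736 × 6/28 = $7,872. Book value $27,780.
Year 3: $36,736 × 5/28 = $6,560. Book value $21,220.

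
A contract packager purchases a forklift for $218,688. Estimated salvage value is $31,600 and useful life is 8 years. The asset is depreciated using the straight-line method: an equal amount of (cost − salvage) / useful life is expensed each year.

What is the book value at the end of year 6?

$78,372

Depreciable base = $218,688 − $31,600 = $187,088.
Annual expense = $187,088 / 8 = $23,386.
End of year 1: book value $195,302.
End of year 2: book value $171,916.
End of year 3: book value $148,530.
End of year 4: book value $125,144.
End of year 5: book value $101,758.
End of year 6: book value $78,372.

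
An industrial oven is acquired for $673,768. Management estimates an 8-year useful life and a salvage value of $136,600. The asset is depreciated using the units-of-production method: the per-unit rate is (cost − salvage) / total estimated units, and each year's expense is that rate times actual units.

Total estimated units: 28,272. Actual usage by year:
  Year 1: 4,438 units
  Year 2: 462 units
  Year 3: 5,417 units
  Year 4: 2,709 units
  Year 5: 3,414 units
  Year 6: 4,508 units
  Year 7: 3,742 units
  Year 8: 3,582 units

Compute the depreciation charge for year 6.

$85,652

Depreciable base = $673,768 − $136,600 = $537,168.
Rate = $537,168 / 28,272 units = $19 per unit.
Year 1: 4,438 × $19 = $84,322. Book value $589,446.
Year 2: 462 × $19 = $8,778. Book value $580,668.
Year 3: 5,417 × $19 = $102,923. Book value $477,745.
Year 4: 2,709 × $19 = $51,471. Book value $426,274.
Year 5: 3,414 × $19 = $64,866. Book value $361,408.
Year 6: 4,508 × $19 = $85,652. Book value $275,756.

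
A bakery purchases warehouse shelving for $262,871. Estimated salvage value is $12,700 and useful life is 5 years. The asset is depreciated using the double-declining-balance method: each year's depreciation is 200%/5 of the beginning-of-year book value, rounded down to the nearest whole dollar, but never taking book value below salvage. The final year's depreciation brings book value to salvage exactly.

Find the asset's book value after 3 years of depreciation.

Depreciable base = $262,871 − $12,700 = $250,171.
Year 1: ⌊$262,871 × 200%/5⌋ = $105,148. Book value $157,723.
Year 2: ⌊$157,723 × 200%/5⌋ = $63,089. Book value $94,634.
Year 3: ⌊$94,634 × 200%/5⌋ = $37,853. Book value $56,781.

$56,781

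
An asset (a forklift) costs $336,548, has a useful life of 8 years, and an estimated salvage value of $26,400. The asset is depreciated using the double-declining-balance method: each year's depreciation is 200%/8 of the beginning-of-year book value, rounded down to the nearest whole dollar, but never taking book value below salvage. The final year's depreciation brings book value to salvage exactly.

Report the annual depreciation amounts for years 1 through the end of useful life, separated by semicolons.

$84,137; $63,102; $47,327; $35,495; $26,621; $19,966; $14,975; $18,525

Depreciable base = $336,548 − $26,400 = $310,148.
Year 1: ⌊$336,548 × 200%/8⌋ = $84,137. Book value $252,411.
Year 2: ⌊$252,411 × 200%/8⌋ = $63,102. Book value $189,309.
Year 3: ⌊$189,309 × 200%/8⌋ = $47,327. Book value $141,982.
Year 4: ⌊$141,982 × 200%/8⌋ = $35,495. Book value $106,487.
Year 5: ⌊$106,487 × 200%/8⌋ = $26,621. Book value $79,866.
Year 6: ⌊$79,866 × 200%/8⌋ = $19,966. Book value $59,900.
Year 7: ⌊$59,900 × 200%/8⌋ = $14,975. Book value $44,925.
Year 8 (final): $44,925 − $26,400 = $18,525. Book value $26,400.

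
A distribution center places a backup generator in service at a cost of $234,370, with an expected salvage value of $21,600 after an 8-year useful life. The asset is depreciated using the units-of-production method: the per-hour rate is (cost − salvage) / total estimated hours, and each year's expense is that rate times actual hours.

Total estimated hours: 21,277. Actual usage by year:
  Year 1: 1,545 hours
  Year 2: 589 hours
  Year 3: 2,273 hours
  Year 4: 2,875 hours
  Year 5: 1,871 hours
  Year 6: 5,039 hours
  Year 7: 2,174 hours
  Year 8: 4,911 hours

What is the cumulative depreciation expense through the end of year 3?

Depreciable base = $234,370 − $21,600 = $212,770.
Rate = $212,770 / 21,277 hours = $10 per hour.
Year 1: 1,545 × $10 = $15,450. Book value $218,920.
Year 2: 589 × $10 = $5,890. Book value $213,030.
Year 3: 2,273 × $10 = $22,730. Book value $190,300.
Accumulated through year 3 = $234,370 − $190,300 = $44,070.

$44,070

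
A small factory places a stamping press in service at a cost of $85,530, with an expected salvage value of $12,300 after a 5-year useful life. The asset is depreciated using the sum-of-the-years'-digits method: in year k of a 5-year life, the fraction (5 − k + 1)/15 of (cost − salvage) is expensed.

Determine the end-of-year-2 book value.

$41,592

Depreciable base = $85,530 − $12,300 = $73,230.
Sum of the years' digits = 5+4+3+2+1 = 15.
Year 1: $73,230 × 5/15 = $24,410. Book value $61,120.
Year 2: $73,230 × 4/15 = $19,528. Book value $41,592.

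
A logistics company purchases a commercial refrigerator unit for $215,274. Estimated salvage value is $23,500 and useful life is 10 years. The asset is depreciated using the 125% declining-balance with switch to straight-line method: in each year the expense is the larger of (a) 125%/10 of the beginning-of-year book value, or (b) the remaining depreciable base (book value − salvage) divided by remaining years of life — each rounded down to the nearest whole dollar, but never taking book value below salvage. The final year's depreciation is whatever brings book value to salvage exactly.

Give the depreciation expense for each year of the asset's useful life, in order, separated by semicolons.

$26,909; $23,545; $20,602; $18,027; $17,115; $17,115; $17,115; $17,115; $17,115; $17,116

Depreciable base = $215,274 − $23,500 = $191,774.
Year 1: DB = ⌊$215,274 × 125%/10⌋ = $26,909; SL = ⌊$191,774/10⌋ = $19,177 → take DB $26,909. Book value $188,365.
Year 2: DB = ⌊$188,365 × 125%/10⌋ = $23,545; SL = ⌊$164,865/9⌋ = $18,318 → take DB $23,545. Book value $164,820.
Year 3: DB = ⌊$164,820 × 125%/10⌋ = $20,602; SL = ⌊$141,320/8⌋ = $17,665 → take DB $20,602. Book value $144,218.
Year 4: DB = ⌊$144,218 × 125%/10⌋ = $18,027; SL = ⌊$120,718/7⌋ = $17,245 → take DB $18,027. Book value $126,191.
Year 5: DB = ⌊$126,191 × 125%/10⌋ = $15,773; SL = ⌊$102,691/6⌋ = $17,115 → take SL $17,115. Book value $109,076.
Year 6: DB = ⌊$109,076 × 125%/10⌋ = $13,634; SL = ⌊$85,576/5⌋ = $17,115 → take SL $17,115. Book value $91,961.
Year 7: DB = ⌊$91,961 × 125%/10⌋ = $11,495; SL = ⌊$68,461/4⌋ = $17,115 → take SL $17,115. Book value $74,846.
Year 8: DB = ⌊$74,846 × 125%/10⌋ = $9,355; SL = ⌊$51,346/3⌋ = $17,115 → take SL $17,115. Book value $57,731.
Year 9: DB = ⌊$57,731 × 125%/10⌋ = $7,216; SL = ⌊$34,231/2⌋ = $17,115 → take SL $17,115. Book value $40,616.
Year 10 (final): $40,616 − $23,500 = $17,116. Book value $23,500.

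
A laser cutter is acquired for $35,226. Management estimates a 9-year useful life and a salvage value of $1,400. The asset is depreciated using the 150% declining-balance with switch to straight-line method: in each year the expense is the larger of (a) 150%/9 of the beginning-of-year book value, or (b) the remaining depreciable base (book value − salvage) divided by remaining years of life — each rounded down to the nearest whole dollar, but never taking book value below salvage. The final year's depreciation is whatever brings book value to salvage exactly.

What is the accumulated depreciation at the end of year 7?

$27,590

Depreciable base = $35,226 − $1,400 = $33,826.
Year 1: DB = ⌊$35,226 × 150%/9⌋ = $5,871; SL = ⌊$33,826/9⌋ = $3,758 → take DB $5,871. Book value $29,355.
Year 2: DB = ⌊$29,355 × 150%/9⌋ = $4,892; SL = ⌊$27,955/8⌋ = $3,494 → take DB $4,892. Book value $24,463.
Year 3: DB = ⌊$24,463 × 150%/9⌋ = $4,077; SL = ⌊$23,063/7⌋ = $3,294 → take DB $4,077. Book value $20,386.
Year 4: DB = ⌊$20,386 × 150%/9⌋ = $3,397; SL = ⌊$18,986/6⌋ = $3,164 → take DB $3,397. Book value $16,989.
Year 5: DB = ⌊$16,989 × 150%/9⌋ = $2,831; SL = ⌊$15,589/5⌋ = $3,117 → take SL $3,117. Book value $13,872.
Year 6: DB = ⌊$13,872 × 150%/9⌋ = $2,312; SL = ⌊$12,472/4⌋ = $3,118 → take SL $3,118. Book value $10,754.
Year 7: DB = ⌊$10,754 × 150%/9⌋ = $1,792; SL = ⌊$9,354/3⌋ = $3,118 → take SL $3,118. Book value $7,636.
Accumulated through year 7 = $35,226 − $7,636 = $27,590.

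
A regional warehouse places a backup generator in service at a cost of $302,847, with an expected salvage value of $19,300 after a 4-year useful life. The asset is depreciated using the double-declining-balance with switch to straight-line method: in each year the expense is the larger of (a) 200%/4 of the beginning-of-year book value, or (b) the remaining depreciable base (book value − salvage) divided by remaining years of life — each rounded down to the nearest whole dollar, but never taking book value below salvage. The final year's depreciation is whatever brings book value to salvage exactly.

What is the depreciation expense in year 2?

$75,712

Depreciable base = $302,847 − $19,300 = $283,547.
Year 1: DB = ⌊$302,847 × 200%/4⌋ = $151,423; SL = ⌊$283,547/4⌋ = $70,886 → take DB $151,423. Book value $151,424.
Year 2: DB = ⌊$151,424 × 200%/4⌋ = $75,712; SL = ⌊$132,124/3⌋ = $44,041 → take DB $75,712. Book value $75,712.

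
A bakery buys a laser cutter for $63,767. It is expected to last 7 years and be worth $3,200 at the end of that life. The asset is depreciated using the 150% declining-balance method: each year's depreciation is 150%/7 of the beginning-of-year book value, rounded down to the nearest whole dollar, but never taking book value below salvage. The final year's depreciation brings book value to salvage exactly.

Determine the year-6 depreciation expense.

Depreciable base = $63,767 − $3,200 = $60,567.
Year 1: ⌊$63,767 × 150%/7⌋ = $13,664. Book value $50,103.
Year 2: ⌊$50,103 × 150%/7⌋ = $10,736. Book value $39,367.
Year 3: ⌊$39,367 × 150%/7⌋ = $8,435. Book value $30,932.
Year 4: ⌊$30,932 × 150%/7⌋ = $6,628. Book value $24,304.
Year 5: ⌊$24,304 × 150%/7⌋ = $5,208. Book value $19,096.
Year 6: ⌊$19,096 × 150%/7⌋ = $4,092. Book value $15,004.

$4,092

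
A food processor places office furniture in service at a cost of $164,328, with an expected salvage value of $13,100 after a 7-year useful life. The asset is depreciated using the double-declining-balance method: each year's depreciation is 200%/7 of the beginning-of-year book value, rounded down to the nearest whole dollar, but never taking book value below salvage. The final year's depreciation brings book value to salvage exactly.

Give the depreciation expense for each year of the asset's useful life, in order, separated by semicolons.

$46,950; $33,536; $23,954; $17,110; $12,222; $8,730; $8,726

Depreciable base = $164,328 − $13,100 = $151,228.
Year 1: ⌊$164,328 × 200%/7⌋ = $46,950. Book value $117,378.
Year 2: ⌊$117,378 × 200%/7⌋ = $33,536. Book value $83,842.
Year 3: ⌊$83,842 × 200%/7⌋ = $23,954. Book value $59,888.
Year 4: ⌊$59,888 × 200%/7⌋ = $17,110. Book value $42,778.
Year 5: ⌊$42,778 × 200%/7⌋ = $12,222. Book value $30,556.
Year 6: ⌊$30,556 × 200%/7⌋ = $8,730. Book value $21,826.
Year 7 (final): $21,826 − $13,100 = $8,726. Book value $13,100.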